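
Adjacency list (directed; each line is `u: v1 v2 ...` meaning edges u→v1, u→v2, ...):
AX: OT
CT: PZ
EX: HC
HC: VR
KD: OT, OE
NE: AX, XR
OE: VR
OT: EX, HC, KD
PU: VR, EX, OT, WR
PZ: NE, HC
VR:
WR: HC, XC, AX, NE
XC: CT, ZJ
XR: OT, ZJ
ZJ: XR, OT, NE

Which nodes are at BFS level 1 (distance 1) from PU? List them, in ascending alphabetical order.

EX, OT, VR, WR

Level 0: PU
Level 1: EX, OT, VR, WR
Level 2: AX, HC, KD, NE, XC
Level 3: CT, OE, XR, ZJ
Level 4: PZ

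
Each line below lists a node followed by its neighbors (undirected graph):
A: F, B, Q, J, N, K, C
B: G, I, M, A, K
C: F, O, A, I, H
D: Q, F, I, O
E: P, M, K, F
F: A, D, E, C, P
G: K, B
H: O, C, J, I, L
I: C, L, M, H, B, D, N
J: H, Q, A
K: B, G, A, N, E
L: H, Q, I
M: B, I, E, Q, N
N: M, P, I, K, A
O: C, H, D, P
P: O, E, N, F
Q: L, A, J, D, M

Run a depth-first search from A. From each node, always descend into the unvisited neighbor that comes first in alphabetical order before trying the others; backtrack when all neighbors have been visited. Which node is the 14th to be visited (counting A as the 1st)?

M

Visit A
A → B
B → G
G → K
K → E
E → F
F → C
C → H
H → I
I → D
D → O
O → P
P → N
N → M
M → Q
Q → J
Q → L

Visit order: A, B, G, K, E, F, C, H, I, D, O, P, N, M, Q, J, L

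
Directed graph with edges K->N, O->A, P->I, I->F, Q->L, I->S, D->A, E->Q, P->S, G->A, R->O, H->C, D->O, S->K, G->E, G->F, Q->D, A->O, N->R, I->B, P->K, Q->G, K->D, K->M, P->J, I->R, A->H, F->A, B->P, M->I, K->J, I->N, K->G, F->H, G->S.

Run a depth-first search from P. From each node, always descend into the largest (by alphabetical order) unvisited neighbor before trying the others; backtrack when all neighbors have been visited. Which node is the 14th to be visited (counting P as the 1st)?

Visit P
P → S
S → K
K → N
N → R
R → O
O → A
A → H
H → C
K → M
M → I
I → F
I → B
K → J
K → G
G → E
E → Q
Q → L
Q → D

Visit order: P, S, K, N, R, O, A, H, C, M, I, F, B, J, G, E, Q, L, D

J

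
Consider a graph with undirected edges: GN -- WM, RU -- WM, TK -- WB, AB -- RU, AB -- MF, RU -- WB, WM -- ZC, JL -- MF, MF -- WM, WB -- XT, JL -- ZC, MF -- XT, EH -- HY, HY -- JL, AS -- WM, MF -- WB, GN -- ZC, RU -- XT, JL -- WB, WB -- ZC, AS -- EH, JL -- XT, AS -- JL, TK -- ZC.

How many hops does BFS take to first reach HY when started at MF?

2

Level 0: MF
Level 1: AB, JL, WB, WM, XT
Level 2: AS, GN, HY, RU, TK, ZC
Level 3: EH
HY first appears at level 2.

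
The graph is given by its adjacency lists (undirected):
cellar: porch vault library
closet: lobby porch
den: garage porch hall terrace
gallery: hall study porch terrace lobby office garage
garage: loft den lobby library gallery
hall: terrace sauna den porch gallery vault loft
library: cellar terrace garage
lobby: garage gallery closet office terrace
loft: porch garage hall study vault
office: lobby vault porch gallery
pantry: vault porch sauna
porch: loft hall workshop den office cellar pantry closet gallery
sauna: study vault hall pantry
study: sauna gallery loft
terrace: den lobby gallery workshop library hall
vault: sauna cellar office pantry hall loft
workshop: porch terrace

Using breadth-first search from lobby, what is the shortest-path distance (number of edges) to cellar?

Level 0: lobby
Level 1: closet, gallery, garage, office, terrace
Level 2: den, hall, library, loft, porch, study, vault, workshop
Level 3: cellar, pantry, sauna
cellar first appears at level 3.

3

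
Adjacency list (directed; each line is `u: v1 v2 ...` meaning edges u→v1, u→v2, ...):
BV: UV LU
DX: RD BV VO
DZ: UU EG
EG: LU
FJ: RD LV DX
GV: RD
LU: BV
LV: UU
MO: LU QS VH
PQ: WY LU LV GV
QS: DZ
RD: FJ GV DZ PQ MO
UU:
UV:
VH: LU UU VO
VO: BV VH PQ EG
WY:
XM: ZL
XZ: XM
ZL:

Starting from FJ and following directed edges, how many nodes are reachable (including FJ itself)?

17

BFS from FJ visits: FJ, RD, LV, DX, GV, DZ, PQ, MO, UU, BV, VO, EG, WY, LU, QS, VH, UV
Reachable nodes: 17 of 20 total.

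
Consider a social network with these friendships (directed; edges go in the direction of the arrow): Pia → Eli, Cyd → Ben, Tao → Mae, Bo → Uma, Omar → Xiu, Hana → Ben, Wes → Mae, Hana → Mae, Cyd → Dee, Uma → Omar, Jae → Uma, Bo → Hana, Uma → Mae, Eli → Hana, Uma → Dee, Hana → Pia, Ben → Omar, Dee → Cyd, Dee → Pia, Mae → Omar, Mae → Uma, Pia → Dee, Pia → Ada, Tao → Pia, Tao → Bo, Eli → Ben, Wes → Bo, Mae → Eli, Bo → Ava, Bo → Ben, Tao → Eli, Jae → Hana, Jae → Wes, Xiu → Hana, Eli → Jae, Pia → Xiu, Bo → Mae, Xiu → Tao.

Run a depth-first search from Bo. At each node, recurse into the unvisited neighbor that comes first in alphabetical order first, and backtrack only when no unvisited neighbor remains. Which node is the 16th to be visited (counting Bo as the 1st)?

Tao

Visit Bo
Bo → Ava
Bo → Ben
Ben → Omar
Omar → Xiu
Xiu → Hana
Hana → Mae
Mae → Eli
Eli → Jae
Jae → Uma
Uma → Dee
Dee → Cyd
Dee → Pia
Pia → Ada
Jae → Wes
Xiu → Tao

Visit order: Bo, Ava, Ben, Omar, Xiu, Hana, Mae, Eli, Jae, Uma, Dee, Cyd, Pia, Ada, Wes, Tao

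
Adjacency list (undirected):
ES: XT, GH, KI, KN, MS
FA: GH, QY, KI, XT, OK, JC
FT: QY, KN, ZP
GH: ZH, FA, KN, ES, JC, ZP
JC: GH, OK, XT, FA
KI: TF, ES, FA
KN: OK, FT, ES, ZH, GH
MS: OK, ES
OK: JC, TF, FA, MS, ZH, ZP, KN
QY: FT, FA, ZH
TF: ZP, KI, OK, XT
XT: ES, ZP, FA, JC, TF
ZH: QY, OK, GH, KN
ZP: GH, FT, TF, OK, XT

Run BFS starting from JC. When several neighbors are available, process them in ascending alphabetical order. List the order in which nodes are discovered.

Visit JC; enqueue FA, GH, OK, XT → queue [FA, GH, OK, XT]
Visit FA; enqueue KI, QY → queue [GH, OK, XT, KI, QY]
Visit GH; enqueue ES, KN, ZH, ZP → queue [OK, XT, KI, QY, ES, KN, ZH, ZP]
Visit OK; enqueue MS, TF → queue [XT, KI, QY, ES, KN, ZH, ZP, MS, TF]
Visit XT → queue [KI, QY, ES, KN, ZH, ZP, MS, TF]
Visit KI → queue [QY, ES, KN, ZH, ZP, MS, TF]
Visit QY; enqueue FT → queue [ES, KN, ZH, ZP, MS, TF, FT]
Visit ES → queue [KN, ZH, ZP, MS, TF, FT]
Visit KN → queue [ZH, ZP, MS, TF, FT]
Visit ZH → queue [ZP, MS, TF, FT]
Visit ZP → queue [MS, TF, FT]
Visit MS → queue [TF, FT]
Visit TF → queue [FT]
Visit FT → queue []

JC -> FA -> GH -> OK -> XT -> KI -> QY -> ES -> KN -> ZH -> ZP -> MS -> TF -> FT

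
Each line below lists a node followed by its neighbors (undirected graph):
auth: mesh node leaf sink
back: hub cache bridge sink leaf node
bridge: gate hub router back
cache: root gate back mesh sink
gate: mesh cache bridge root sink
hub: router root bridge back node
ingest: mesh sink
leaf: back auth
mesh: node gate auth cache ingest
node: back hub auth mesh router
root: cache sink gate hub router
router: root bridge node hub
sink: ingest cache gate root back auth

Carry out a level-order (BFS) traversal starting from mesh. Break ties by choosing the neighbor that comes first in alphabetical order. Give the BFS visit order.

mesh, auth, cache, gate, ingest, node, leaf, sink, back, root, bridge, hub, router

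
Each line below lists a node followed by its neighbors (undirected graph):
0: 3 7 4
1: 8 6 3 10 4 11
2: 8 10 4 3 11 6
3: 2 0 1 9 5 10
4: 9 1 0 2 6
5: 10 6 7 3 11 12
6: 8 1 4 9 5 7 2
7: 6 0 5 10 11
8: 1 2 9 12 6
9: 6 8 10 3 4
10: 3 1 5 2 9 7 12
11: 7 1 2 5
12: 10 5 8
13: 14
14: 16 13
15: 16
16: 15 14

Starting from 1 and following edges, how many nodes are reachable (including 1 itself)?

BFS from 1 visits: 1, 8, 6, 3, 10, 4, 11, 2, 9, 12, 5, 7, 0
Reachable nodes: 13 of 17 total.

13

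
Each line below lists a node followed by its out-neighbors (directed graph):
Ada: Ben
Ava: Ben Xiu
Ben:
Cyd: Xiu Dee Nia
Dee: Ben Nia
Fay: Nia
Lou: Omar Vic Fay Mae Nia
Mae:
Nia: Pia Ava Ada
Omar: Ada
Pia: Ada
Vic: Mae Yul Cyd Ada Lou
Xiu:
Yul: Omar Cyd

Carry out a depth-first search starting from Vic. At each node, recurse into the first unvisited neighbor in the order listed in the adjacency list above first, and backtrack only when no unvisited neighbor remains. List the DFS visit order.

Vic Mae Yul Omar Ada Ben Cyd Xiu Dee Nia Pia Ava Lou Fay

Visit Vic
Vic → Mae
Vic → Yul
Yul → Omar
Omar → Ada
Ada → Ben
Yul → Cyd
Cyd → Xiu
Cyd → Dee
Dee → Nia
Nia → Pia
Nia → Ava
Vic → Lou
Lou → Fay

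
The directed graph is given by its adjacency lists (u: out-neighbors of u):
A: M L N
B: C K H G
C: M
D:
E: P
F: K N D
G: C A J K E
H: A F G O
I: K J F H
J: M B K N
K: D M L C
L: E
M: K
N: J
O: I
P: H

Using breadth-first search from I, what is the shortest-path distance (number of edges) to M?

Level 0: I
Level 1: F, H, J, K
Level 2: A, B, C, D, G, L, M, N, O
Level 3: E
Level 4: P
M first appears at level 2.

2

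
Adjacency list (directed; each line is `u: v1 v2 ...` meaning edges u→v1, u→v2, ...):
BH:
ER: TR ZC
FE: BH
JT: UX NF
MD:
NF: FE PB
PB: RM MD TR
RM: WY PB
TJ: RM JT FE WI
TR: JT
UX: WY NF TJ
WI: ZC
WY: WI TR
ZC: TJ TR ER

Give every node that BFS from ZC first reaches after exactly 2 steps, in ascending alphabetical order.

Level 0: ZC
Level 1: ER, TJ, TR
Level 2: FE, JT, RM, WI
Level 3: BH, NF, PB, UX, WY
Level 4: MD

FE, JT, RM, WI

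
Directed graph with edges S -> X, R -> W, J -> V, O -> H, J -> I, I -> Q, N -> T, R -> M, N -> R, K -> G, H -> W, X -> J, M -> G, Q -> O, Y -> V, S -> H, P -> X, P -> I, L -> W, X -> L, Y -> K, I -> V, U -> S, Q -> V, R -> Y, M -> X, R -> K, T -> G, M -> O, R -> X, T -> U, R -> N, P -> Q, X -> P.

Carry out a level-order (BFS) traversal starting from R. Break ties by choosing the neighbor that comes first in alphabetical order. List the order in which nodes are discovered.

Visit R; enqueue K, M, N, W, X, Y → queue [K, M, N, W, X, Y]
Visit K; enqueue G → queue [M, N, W, X, Y, G]
Visit M; enqueue O → queue [N, W, X, Y, G, O]
Visit N; enqueue T → queue [W, X, Y, G, O, T]
Visit W → queue [X, Y, G, O, T]
Visit X; enqueue J, L, P → queue [Y, G, O, T, J, L, P]
Visit Y; enqueue V → queue [G, O, T, J, L, P, V]
Visit G → queue [O, T, J, L, P, V]
Visit O; enqueue H → queue [T, J, L, P, V, H]
Visit T; enqueue U → queue [J, L, P, V, H, U]
Visit J; enqueue I → queue [L, P, V, H, U, I]
Visit L → queue [P, V, H, U, I]
Visit P; enqueue Q → queue [V, H, U, I, Q]
Visit V → queue [H, U, I, Q]
Visit H → queue [U, I, Q]
Visit U; enqueue S → queue [I, Q, S]
Visit I → queue [Q, S]
Visit Q → queue [S]
Visit S → queue []

R, K, M, N, W, X, Y, G, O, T, J, L, P, V, H, U, I, Q, S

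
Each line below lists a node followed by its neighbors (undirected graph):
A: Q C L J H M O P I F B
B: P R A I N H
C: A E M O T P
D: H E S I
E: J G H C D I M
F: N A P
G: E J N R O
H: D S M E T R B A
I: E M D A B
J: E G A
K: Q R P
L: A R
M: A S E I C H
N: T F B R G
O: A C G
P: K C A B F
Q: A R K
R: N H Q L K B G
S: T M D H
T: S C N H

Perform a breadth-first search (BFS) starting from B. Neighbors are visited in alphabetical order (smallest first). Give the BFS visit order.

B → A → H → I → N → P → R → C → F → J → L → M → O → Q → D → E → S → T → G → K

Visit B; enqueue A, H, I, N, P, R → queue [A, H, I, N, P, R]
Visit A; enqueue C, F, J, L, M, O, Q → queue [H, I, N, P, R, C, F, J, L, M, O, Q]
Visit H; enqueue D, E, S, T → queue [I, N, P, R, C, F, J, L, M, O, Q, D, E, S, T]
Visit I → queue [N, P, R, C, F, J, L, M, O, Q, D, E, S, T]
Visit N; enqueue G → queue [P, R, C, F, J, L, M, O, Q, D, E, S, T, G]
Visit P; enqueue K → queue [R, C, F, J, L, M, O, Q, D, E, S, T, G, K]
Visit R → queue [C, F, J, L, M, O, Q, D, E, S, T, G, K]
Visit C → queue [F, J, L, M, O, Q, D, E, S, T, G, K]
Visit F → queue [J, L, M, O, Q, D, E, S, T, G, K]
Visit J → queue [L, M, O, Q, D, E, S, T, G, K]
Visit L → queue [M, O, Q, D, E, S, T, G, K]
Visit M → queue [O, Q, D, E, S, T, G, K]
Visit O → queue [Q, D, E, S, T, G, K]
Visit Q → queue [D, E, S, T, G, K]
Visit D → queue [E, S, T, G, K]
Visit E → queue [S, T, G, K]
Visit S → queue [T, G, K]
Visit T → queue [G, K]
Visit G → queue [K]
Visit K → queue []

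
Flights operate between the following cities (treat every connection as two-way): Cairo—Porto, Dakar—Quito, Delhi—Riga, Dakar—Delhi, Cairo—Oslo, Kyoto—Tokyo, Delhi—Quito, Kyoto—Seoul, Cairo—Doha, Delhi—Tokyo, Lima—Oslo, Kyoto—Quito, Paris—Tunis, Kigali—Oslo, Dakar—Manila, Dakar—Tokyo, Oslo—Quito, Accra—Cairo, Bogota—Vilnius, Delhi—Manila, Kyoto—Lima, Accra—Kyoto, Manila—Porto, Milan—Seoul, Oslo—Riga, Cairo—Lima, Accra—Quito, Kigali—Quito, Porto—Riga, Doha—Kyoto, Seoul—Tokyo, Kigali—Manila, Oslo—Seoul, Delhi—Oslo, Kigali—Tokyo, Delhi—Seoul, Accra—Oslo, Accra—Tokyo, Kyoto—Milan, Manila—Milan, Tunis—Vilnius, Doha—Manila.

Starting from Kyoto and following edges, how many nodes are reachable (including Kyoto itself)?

BFS from Kyoto visits: Kyoto, Tokyo, Seoul, Quito, Milan, Lima, Doha, Accra, Kigali, Delhi, Dakar, Oslo, Manila, Cairo, Riga, Porto
Reachable nodes: 16 of 20 total.

16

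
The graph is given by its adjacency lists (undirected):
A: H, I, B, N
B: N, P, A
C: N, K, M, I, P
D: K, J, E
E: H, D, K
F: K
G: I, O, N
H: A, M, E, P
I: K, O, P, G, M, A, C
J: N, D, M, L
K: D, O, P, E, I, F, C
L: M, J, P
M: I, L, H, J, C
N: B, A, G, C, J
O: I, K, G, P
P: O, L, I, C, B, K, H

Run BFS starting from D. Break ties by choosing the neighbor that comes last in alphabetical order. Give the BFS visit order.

Visit D; enqueue K, J, E → queue [K, J, E]
Visit K; enqueue P, O, I, F, C → queue [J, E, P, O, I, F, C]
Visit J; enqueue N, M, L → queue [E, P, O, I, F, C, N, M, L]
Visit E; enqueue H → queue [P, O, I, F, C, N, M, L, H]
Visit P; enqueue B → queue [O, I, F, C, N, M, L, H, B]
Visit O; enqueue G → queue [I, F, C, N, M, L, H, B, G]
Visit I; enqueue A → queue [F, C, N, M, L, H, B, G, A]
Visit F → queue [C, N, M, L, H, B, G, A]
Visit C → queue [N, M, L, H, B, G, A]
Visit N → queue [M, L, H, B, G, A]
Visit M → queue [L, H, B, G, A]
Visit L → queue [H, B, G, A]
Visit H → queue [B, G, A]
Visit B → queue [G, A]
Visit G → queue [A]
Visit A → queue []

D K J E P O I F C N M L H B G A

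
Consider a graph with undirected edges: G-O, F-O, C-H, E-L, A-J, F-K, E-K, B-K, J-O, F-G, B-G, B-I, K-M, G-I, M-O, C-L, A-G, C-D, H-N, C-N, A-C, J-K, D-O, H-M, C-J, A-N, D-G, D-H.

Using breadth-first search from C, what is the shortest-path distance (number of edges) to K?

2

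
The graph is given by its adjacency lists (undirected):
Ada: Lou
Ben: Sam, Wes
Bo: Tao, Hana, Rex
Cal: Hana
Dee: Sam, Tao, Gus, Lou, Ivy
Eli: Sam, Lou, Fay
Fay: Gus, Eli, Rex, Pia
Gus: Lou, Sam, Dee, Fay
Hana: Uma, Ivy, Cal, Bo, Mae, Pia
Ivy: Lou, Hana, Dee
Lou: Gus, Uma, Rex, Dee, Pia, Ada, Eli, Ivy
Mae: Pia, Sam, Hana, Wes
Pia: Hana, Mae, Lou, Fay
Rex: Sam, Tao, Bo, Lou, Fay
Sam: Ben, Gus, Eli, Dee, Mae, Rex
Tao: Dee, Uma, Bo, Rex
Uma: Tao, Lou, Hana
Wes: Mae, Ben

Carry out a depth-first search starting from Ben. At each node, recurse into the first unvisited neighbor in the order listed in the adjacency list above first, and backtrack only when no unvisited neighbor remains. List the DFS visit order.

Visit Ben
Ben → Sam
Sam → Gus
Gus → Lou
Lou → Uma
Uma → Tao
Tao → Dee
Dee → Ivy
Ivy → Hana
Hana → Cal
Hana → Bo
Bo → Rex
Rex → Fay
Fay → Eli
Fay → Pia
Pia → Mae
Mae → Wes
Lou → Ada

Ben → Sam → Gus → Lou → Uma → Tao → Dee → Ivy → Hana → Cal → Bo → Rex → Fay → Eli → Pia → Mae → Wes → Ada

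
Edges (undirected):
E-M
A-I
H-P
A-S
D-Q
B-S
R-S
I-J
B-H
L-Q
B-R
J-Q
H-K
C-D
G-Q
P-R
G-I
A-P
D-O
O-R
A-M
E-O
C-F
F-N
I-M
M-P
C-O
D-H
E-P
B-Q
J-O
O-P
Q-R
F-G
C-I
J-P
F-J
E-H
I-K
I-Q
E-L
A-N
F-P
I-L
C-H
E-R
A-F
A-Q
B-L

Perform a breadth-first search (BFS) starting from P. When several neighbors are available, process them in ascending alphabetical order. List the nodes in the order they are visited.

P A E F H J M O R I N Q S L C G B D K

Visit P; enqueue A, E, F, H, J, M, O, R → queue [A, E, F, H, J, M, O, R]
Visit A; enqueue I, N, Q, S → queue [E, F, H, J, M, O, R, I, N, Q, S]
Visit E; enqueue L → queue [F, H, J, M, O, R, I, N, Q, S, L]
Visit F; enqueue C, G → queue [H, J, M, O, R, I, N, Q, S, L, C, G]
Visit H; enqueue B, D, K → queue [J, M, O, R, I, N, Q, S, L, C, G, B, D, K]
Visit J → queue [M, O, R, I, N, Q, S, L, C, G, B, D, K]
Visit M → queue [O, R, I, N, Q, S, L, C, G, B, D, K]
Visit O → queue [R, I, N, Q, S, L, C, G, B, D, K]
Visit R → queue [I, N, Q, S, L, C, G, B, D, K]
Visit I → queue [N, Q, S, L, C, G, B, D, K]
Visit N → queue [Q, S, L, C, G, B, D, K]
Visit Q → queue [S, L, C, G, B, D, K]
Visit S → queue [L, C, G, B, D, K]
Visit L → queue [C, G, B, D, K]
Visit C → queue [G, B, D, K]
Visit G → queue [B, D, K]
Visit B → queue [D, K]
Visit D → queue [K]
Visit K → queue []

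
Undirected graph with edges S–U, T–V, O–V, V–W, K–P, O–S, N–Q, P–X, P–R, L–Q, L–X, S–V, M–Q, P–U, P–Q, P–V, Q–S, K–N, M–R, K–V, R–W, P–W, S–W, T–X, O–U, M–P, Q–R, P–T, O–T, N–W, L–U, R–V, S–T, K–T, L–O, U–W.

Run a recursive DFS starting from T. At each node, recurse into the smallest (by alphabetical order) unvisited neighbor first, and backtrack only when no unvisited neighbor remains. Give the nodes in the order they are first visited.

T → K → N → Q → L → O → S → U → P → M → R → V → W → X

Visit T
T → K
K → N
N → Q
Q → L
L → O
O → S
S → U
U → P
P → M
M → R
R → V
V → W
P → X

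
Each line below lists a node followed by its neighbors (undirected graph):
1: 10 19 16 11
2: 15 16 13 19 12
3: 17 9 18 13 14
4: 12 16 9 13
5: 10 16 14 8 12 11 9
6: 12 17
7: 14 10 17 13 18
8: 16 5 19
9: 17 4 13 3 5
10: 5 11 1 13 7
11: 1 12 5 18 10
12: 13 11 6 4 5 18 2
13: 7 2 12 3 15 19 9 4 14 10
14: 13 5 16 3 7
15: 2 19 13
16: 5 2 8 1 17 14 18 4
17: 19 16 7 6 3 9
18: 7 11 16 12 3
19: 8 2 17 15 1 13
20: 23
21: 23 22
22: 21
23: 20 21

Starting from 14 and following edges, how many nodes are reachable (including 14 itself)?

BFS from 14 visits: 14, 16, 13, 7, 5, 3, 18, 17, 8, 4, 2, 1, 19, 15, 12, 10, 9, 11, 6
Reachable nodes: 19 of 23 total.

19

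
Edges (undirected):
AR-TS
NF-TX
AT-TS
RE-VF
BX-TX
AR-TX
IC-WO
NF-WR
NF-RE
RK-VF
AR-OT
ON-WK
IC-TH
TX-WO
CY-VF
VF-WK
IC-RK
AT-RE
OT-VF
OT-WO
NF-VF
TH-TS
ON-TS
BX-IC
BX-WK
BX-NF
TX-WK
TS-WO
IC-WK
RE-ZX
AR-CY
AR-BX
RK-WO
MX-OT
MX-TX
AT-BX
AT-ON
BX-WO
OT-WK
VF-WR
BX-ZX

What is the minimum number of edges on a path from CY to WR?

Level 0: CY
Level 1: AR, VF
Level 2: BX, NF, OT, RE, RK, TS, TX, WK, WR
Level 3: AT, IC, MX, ON, TH, WO, ZX
WR first appears at level 2.

2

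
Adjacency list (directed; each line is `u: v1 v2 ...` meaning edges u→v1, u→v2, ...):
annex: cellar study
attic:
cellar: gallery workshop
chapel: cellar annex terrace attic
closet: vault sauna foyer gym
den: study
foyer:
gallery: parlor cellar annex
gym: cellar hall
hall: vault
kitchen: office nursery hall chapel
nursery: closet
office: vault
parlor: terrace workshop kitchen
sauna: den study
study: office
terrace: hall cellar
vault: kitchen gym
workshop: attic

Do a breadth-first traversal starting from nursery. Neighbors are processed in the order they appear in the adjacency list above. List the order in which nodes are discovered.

nursery, closet, vault, sauna, foyer, gym, kitchen, den, study, cellar, hall, office, chapel, gallery, workshop, annex, terrace, attic, parlor

Visit nursery; enqueue closet → queue [closet]
Visit closet; enqueue vault, sauna, foyer, gym → queue [vault, sauna, foyer, gym]
Visit vault; enqueue kitchen → queue [sauna, foyer, gym, kitchen]
Visit sauna; enqueue den, study → queue [foyer, gym, kitchen, den, study]
Visit foyer → queue [gym, kitchen, den, study]
Visit gym; enqueue cellar, hall → queue [kitchen, den, study, cellar, hall]
Visit kitchen; enqueue office, chapel → queue [den, study, cellar, hall, office, chapel]
Visit den → queue [study, cellar, hall, office, chapel]
Visit study → queue [cellar, hall, office, chapel]
Visit cellar; enqueue gallery, workshop → queue [hall, office, chapel, gallery, workshop]
Visit hall → queue [office, chapel, gallery, workshop]
Visit office → queue [chapel, gallery, workshop]
Visit chapel; enqueue annex, terrace, attic → queue [gallery, workshop, annex, terrace, attic]
Visit gallery; enqueue parlor → queue [workshop, annex, terrace, attic, parlor]
Visit workshop → queue [annex, terrace, attic, parlor]
Visit annex → queue [terrace, attic, parlor]
Visit terrace → queue [attic, parlor]
Visit attic → queue [parlor]
Visit parlor → queue []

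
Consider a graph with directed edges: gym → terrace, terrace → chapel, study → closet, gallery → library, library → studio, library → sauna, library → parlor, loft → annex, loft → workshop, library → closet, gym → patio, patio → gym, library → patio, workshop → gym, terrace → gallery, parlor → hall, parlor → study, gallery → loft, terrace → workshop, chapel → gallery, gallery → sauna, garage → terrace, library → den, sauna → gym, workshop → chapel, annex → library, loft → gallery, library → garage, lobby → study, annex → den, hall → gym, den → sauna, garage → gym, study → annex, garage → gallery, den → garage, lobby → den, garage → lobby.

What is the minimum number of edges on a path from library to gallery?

2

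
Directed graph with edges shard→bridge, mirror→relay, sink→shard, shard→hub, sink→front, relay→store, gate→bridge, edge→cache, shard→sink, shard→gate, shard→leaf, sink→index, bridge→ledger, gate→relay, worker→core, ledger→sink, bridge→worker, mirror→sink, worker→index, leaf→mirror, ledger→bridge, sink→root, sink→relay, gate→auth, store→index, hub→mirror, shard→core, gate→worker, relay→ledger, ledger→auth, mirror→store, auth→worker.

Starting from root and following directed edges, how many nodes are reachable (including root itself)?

1

BFS from root visits: root
Reachable nodes: 1 of 18 total.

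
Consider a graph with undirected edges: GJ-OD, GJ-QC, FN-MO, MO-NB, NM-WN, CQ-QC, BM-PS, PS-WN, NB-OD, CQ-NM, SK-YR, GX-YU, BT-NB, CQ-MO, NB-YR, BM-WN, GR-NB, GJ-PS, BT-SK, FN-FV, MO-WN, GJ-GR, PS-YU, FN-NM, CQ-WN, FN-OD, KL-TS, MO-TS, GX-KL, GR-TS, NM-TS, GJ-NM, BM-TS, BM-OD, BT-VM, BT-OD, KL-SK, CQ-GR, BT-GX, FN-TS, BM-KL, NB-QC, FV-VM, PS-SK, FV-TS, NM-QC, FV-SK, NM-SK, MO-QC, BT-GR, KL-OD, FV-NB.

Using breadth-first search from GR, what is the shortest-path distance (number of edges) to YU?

Level 0: GR
Level 1: BT, CQ, GJ, NB, TS
Level 2: BM, FN, FV, GX, KL, MO, NM, OD, PS, QC, SK, VM, WN, YR
Level 3: YU
YU first appears at level 3.

3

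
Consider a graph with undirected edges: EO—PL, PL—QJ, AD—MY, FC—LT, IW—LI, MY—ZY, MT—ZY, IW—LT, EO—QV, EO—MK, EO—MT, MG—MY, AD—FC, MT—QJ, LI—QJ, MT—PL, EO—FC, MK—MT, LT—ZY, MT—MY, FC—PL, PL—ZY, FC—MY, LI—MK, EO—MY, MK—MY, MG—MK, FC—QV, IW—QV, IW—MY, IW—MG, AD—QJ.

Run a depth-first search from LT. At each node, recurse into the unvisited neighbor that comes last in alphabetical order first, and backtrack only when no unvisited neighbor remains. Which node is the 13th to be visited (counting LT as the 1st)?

Visit LT
LT → ZY
ZY → PL
PL → QJ
QJ → MT
MT → MY
MY → MK
MK → MG
MG → IW
IW → QV
QV → FC
FC → EO
FC → AD
IW → LI

Visit order: LT, ZY, PL, QJ, MT, MY, MK, MG, IW, QV, FC, EO, AD, LI

AD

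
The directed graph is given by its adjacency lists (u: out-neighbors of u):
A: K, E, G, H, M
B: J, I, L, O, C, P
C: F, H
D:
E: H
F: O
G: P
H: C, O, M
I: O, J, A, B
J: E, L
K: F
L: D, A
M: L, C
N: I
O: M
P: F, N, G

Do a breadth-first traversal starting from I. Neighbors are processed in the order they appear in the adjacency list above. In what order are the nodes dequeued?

Visit I; enqueue O, J, A, B → queue [O, J, A, B]
Visit O; enqueue M → queue [J, A, B, M]
Visit J; enqueue E, L → queue [A, B, M, E, L]
Visit A; enqueue K, G, H → queue [B, M, E, L, K, G, H]
Visit B; enqueue C, P → queue [M, E, L, K, G, H, C, P]
Visit M → queue [E, L, K, G, H, C, P]
Visit E → queue [L, K, G, H, C, P]
Visit L; enqueue D → queue [K, G, H, C, P, D]
Visit K; enqueue F → queue [G, H, C, P, D, F]
Visit G → queue [H, C, P, D, F]
Visit H → queue [C, P, D, F]
Visit C → queue [P, D, F]
Visit P; enqueue N → queue [D, F, N]
Visit D → queue [F, N]
Visit F → queue [N]
Visit N → queue []

I → O → J → A → B → M → E → L → K → G → H → C → P → D → F → N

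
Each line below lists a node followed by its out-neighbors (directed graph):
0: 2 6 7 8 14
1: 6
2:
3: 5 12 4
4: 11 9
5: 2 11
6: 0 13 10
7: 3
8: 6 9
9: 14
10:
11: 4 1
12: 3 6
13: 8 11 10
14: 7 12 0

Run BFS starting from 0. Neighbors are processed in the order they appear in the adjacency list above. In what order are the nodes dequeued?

Visit 0; enqueue 2, 6, 7, 8, 14 → queue [2, 6, 7, 8, 14]
Visit 2 → queue [6, 7, 8, 14]
Visit 6; enqueue 13, 10 → queue [7, 8, 14, 13, 10]
Visit 7; enqueue 3 → queue [8, 14, 13, 10, 3]
Visit 8; enqueue 9 → queue [14, 13, 10, 3, 9]
Visit 14; enqueue 12 → queue [13, 10, 3, 9, 12]
Visit 13; enqueue 11 → queue [10, 3, 9, 12, 11]
Visit 10 → queue [3, 9, 12, 11]
Visit 3; enqueue 5, 4 → queue [9, 12, 11, 5, 4]
Visit 9 → queue [12, 11, 5, 4]
Visit 12 → queue [11, 5, 4]
Visit 11; enqueue 1 → queue [5, 4, 1]
Visit 5 → queue [4, 1]
Visit 4 → queue [1]
Visit 1 → queue []

0, 2, 6, 7, 8, 14, 13, 10, 3, 9, 12, 11, 5, 4, 1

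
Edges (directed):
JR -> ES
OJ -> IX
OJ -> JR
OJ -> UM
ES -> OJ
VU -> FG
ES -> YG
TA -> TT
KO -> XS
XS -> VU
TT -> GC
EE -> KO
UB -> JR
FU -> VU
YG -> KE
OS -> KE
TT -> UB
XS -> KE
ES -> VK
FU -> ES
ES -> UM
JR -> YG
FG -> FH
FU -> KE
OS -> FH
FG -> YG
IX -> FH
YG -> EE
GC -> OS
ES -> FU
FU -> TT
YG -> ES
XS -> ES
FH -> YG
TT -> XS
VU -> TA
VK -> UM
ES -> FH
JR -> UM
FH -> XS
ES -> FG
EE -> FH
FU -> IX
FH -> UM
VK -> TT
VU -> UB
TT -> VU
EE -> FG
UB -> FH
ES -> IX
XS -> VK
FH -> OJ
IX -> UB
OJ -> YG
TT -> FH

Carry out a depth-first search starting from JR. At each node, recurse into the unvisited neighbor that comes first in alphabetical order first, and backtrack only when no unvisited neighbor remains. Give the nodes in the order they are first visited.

JR → ES → FG → FH → OJ → IX → UB → UM → YG → EE → KO → XS → KE → VK → TT → GC → OS → VU → TA → FU

Visit JR
JR → ES
ES → FG
FG → FH
FH → OJ
OJ → IX
IX → UB
OJ → UM
OJ → YG
YG → EE
EE → KO
KO → XS
XS → KE
XS → VK
VK → TT
TT → GC
GC → OS
TT → VU
VU → TA
ES → FU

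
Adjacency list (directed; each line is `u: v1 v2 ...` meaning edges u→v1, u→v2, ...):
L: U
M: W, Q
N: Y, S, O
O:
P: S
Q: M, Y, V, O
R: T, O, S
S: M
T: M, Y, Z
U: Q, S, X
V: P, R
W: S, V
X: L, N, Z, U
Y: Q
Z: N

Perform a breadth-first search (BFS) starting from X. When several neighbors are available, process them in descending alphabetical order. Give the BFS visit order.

X, Z, U, N, L, S, Q, Y, O, M, V, W, R, P, T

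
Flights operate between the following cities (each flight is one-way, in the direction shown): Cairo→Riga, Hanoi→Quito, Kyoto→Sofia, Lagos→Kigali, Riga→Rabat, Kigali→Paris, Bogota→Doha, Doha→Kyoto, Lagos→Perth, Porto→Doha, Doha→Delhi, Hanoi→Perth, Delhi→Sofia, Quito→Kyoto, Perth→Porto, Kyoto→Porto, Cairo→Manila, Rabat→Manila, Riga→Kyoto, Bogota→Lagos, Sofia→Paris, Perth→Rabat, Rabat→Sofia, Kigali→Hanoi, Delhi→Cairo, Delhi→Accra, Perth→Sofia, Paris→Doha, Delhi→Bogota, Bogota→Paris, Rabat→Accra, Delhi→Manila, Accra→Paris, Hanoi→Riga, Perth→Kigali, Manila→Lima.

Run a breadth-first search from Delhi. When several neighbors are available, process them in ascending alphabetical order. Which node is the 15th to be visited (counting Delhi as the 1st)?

Visit Delhi; enqueue Accra, Bogota, Cairo, Manila, Sofia → queue [Accra, Bogota, Cairo, Manila, Sofia]
Visit Accra; enqueue Paris → queue [Bogota, Cairo, Manila, Sofia, Paris]
Visit Bogota; enqueue Doha, Lagos → queue [Cairo, Manila, Sofia, Paris, Doha, Lagos]
Visit Cairo; enqueue Riga → queue [Manila, Sofia, Paris, Doha, Lagos, Riga]
Visit Manila; enqueue Lima → queue [Sofia, Paris, Doha, Lagos, Riga, Lima]
Visit Sofia → queue [Paris, Doha, Lagos, Riga, Lima]
Visit Paris → queue [Doha, Lagos, Riga, Lima]
Visit Doha; enqueue Kyoto → queue [Lagos, Riga, Lima, Kyoto]
Visit Lagos; enqueue Kigali, Perth → queue [Riga, Lima, Kyoto, Kigali, Perth]
Visit Riga; enqueue Rabat → queue [Lima, Kyoto, Kigali, Perth, Rabat]
Visit Lima → queue [Kyoto, Kigali, Perth, Rabat]
Visit Kyoto; enqueue Porto → queue [Kigali, Perth, Rabat, Porto]
Visit Kigali; enqueue Hanoi → queue [Perth, Rabat, Porto, Hanoi]
Visit Perth → queue [Rabat, Porto, Hanoi]
Visit Rabat → queue [Porto, Hanoi]
Visit Porto → queue [Hanoi]
Visit Hanoi; enqueue Quito → queue [Quito]
Visit Quito → queue []

Visit order: Delhi, Accra, Bogota, Cairo, Manila, Sofia, Paris, Doha, Lagos, Riga, Lima, Kyoto, Kigali, Perth, Rabat, Porto, Hanoi, Quito

Rabat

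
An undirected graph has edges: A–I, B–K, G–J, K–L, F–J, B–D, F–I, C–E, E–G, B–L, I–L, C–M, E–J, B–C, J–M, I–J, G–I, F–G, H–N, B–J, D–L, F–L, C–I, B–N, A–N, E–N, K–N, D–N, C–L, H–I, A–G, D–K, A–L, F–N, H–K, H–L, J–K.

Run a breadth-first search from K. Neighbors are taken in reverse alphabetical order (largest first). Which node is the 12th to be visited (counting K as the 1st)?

C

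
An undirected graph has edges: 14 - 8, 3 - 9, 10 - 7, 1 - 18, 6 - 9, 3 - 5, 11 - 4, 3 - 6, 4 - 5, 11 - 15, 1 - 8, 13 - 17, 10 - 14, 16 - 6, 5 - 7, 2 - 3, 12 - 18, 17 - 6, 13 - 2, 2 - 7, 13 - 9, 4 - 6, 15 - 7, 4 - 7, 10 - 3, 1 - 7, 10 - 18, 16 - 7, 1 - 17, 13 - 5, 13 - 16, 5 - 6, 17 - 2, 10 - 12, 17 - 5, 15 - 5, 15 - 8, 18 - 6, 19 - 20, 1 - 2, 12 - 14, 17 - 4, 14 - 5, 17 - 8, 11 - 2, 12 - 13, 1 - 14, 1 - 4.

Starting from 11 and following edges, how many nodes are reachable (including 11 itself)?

18

BFS from 11 visits: 11, 2, 4, 15, 1, 3, 7, 13, 17, 5, 6, 8, 14, 18, 9, 10, 16, 12
Reachable nodes: 18 of 20 total.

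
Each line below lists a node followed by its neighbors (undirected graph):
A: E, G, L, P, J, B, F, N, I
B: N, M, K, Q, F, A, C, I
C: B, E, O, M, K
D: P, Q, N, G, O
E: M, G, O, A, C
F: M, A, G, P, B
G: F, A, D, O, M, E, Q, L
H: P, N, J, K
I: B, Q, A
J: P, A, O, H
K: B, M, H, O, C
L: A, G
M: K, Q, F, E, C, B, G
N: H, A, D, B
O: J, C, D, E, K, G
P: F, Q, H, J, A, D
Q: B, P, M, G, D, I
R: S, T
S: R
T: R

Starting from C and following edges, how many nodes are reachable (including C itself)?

17

BFS from C visits: C, B, E, O, M, K, N, Q, F, A, I, G, J, D, H, P, L
Reachable nodes: 17 of 20 total.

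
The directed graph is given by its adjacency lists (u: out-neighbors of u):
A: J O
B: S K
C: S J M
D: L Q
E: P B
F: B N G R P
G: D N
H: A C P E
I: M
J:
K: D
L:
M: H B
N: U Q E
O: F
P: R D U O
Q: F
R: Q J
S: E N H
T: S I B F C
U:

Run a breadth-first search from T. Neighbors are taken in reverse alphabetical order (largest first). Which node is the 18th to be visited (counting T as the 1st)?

A

Visit T; enqueue S, I, F, C, B → queue [S, I, F, C, B]
Visit S; enqueue N, H, E → queue [I, F, C, B, N, H, E]
Visit I; enqueue M → queue [F, C, B, N, H, E, M]
Visit F; enqueue R, P, G → queue [C, B, N, H, E, M, R, P, G]
Visit C; enqueue J → queue [B, N, H, E, M, R, P, G, J]
Visit B; enqueue K → queue [N, H, E, M, R, P, G, J, K]
Visit N; enqueue U, Q → queue [H, E, M, R, P, G, J, K, U, Q]
Visit H; enqueue A → queue [E, M, R, P, G, J, K, U, Q, A]
Visit E → queue [M, R, P, G, J, K, U, Q, A]
Visit M → queue [R, P, G, J, K, U, Q, A]
Visit R → queue [P, G, J, K, U, Q, A]
Visit P; enqueue O, D → queue [G, J, K, U, Q, A, O, D]
Visit G → queue [J, K, U, Q, A, O, D]
Visit J → queue [K, U, Q, A, O, D]
Visit K → queue [U, Q, A, O, D]
Visit U → queue [Q, A, O, D]
Visit Q → queue [A, O, D]
Visit A → queue [O, D]
Visit O → queue [D]
Visit D; enqueue L → queue [L]
Visit L → queue []

Visit order: T, S, I, F, C, B, N, H, E, M, R, P, G, J, K, U, Q, A, O, D, L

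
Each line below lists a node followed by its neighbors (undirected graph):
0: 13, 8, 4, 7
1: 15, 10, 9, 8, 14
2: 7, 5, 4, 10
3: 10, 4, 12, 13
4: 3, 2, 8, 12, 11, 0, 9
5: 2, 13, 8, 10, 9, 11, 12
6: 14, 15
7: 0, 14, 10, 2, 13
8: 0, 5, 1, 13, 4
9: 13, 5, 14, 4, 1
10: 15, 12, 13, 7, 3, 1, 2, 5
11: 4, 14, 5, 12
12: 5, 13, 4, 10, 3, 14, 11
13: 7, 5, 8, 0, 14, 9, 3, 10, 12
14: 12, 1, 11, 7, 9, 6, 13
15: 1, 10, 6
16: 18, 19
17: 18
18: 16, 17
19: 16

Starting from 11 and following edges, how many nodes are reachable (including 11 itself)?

16

BFS from 11 visits: 11, 4, 14, 5, 12, 3, 2, 8, 0, 9, 1, 7, 6, 13, 10, 15
Reachable nodes: 16 of 20 total.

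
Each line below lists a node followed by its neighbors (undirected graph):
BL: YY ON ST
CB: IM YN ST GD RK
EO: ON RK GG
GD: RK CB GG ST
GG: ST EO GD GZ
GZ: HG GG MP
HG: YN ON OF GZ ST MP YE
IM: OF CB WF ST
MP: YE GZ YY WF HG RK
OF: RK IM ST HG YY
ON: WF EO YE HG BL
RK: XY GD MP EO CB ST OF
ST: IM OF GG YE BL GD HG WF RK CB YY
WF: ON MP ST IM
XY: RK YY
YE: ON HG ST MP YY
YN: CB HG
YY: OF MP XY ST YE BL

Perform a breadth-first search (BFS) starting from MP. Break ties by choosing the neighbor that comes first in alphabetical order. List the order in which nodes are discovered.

Visit MP; enqueue GZ, HG, RK, WF, YE, YY → queue [GZ, HG, RK, WF, YE, YY]
Visit GZ; enqueue GG → queue [HG, RK, WF, YE, YY, GG]
Visit HG; enqueue OF, ON, ST, YN → queue [RK, WF, YE, YY, GG, OF, ON, ST, YN]
Visit RK; enqueue CB, EO, GD, XY → queue [WF, YE, YY, GG, OF, ON, ST, YN, CB, EO, GD, XY]
Visit WF; enqueue IM → queue [YE, YY, GG, OF, ON, ST, YN, CB, EO, GD, XY, IM]
Visit YE → queue [YY, GG, OF, ON, ST, YN, CB, EO, GD, XY, IM]
Visit YY; enqueue BL → queue [GG, OF, ON, ST, YN, CB, EO, GD, XY, IM, BL]
Visit GG → queue [OF, ON, ST, YN, CB, EO, GD, XY, IM, BL]
Visit OF → queue [ON, ST, YN, CB, EO, GD, XY, IM, BL]
Visit ON → queue [ST, YN, CB, EO, GD, XY, IM, BL]
Visit ST → queue [YN, CB, EO, GD, XY, IM, BL]
Visit YN → queue [CB, EO, GD, XY, IM, BL]
Visit CB → queue [EO, GD, XY, IM, BL]
Visit EO → queue [GD, XY, IM, BL]
Visit GD → queue [XY, IM, BL]
Visit XY → queue [IM, BL]
Visit IM → queue [BL]
Visit BL → queue []

MP, GZ, HG, RK, WF, YE, YY, GG, OF, ON, ST, YN, CB, EO, GD, XY, IM, BL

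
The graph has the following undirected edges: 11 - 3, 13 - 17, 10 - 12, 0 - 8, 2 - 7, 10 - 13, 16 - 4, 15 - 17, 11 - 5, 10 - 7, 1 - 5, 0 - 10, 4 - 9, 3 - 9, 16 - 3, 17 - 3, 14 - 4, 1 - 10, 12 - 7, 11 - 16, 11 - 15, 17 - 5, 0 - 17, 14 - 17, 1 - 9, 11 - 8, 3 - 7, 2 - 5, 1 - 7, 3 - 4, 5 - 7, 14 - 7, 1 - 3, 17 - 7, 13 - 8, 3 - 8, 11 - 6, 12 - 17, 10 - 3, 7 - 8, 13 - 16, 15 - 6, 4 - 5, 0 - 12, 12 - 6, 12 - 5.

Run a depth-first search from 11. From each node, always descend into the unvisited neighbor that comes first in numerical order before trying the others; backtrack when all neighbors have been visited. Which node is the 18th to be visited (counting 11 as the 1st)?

14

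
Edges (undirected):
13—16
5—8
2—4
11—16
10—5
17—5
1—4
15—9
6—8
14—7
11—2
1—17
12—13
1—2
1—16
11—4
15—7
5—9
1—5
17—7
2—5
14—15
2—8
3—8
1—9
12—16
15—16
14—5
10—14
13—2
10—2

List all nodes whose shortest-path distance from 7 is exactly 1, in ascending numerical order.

14, 15, 17

Level 0: 7
Level 1: 14, 15, 17
Level 2: 1, 5, 9, 10, 16
Level 3: 2, 4, 8, 11, 12, 13
Level 4: 3, 6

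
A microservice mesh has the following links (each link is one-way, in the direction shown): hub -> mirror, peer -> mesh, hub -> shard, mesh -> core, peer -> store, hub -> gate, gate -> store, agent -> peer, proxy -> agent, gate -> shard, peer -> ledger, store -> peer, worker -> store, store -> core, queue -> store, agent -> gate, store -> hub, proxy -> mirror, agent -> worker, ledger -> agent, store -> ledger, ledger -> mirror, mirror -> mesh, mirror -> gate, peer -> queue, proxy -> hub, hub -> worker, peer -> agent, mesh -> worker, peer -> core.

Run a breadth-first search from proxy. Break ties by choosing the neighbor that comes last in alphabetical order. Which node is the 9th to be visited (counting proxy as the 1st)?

Visit proxy; enqueue mirror, hub, agent → queue [mirror, hub, agent]
Visit mirror; enqueue mesh, gate → queue [hub, agent, mesh, gate]
Visit hub; enqueue worker, shard → queue [agent, mesh, gate, worker, shard]
Visit agent; enqueue peer → queue [mesh, gate, worker, shard, peer]
Visit mesh; enqueue core → queue [gate, worker, shard, peer, core]
Visit gate; enqueue store → queue [worker, shard, peer, core, store]
Visit worker → queue [shard, peer, core, store]
Visit shard → queue [peer, core, store]
Visit peer; enqueue queue, ledger → queue [core, store, queue, ledger]
Visit core → queue [store, queue, ledger]
Visit store → queue [queue, ledger]
Visit queue → queue [ledger]
Visit ledger → queue []

Visit order: proxy, mirror, hub, agent, mesh, gate, worker, shard, peer, core, store, queue, ledger

peer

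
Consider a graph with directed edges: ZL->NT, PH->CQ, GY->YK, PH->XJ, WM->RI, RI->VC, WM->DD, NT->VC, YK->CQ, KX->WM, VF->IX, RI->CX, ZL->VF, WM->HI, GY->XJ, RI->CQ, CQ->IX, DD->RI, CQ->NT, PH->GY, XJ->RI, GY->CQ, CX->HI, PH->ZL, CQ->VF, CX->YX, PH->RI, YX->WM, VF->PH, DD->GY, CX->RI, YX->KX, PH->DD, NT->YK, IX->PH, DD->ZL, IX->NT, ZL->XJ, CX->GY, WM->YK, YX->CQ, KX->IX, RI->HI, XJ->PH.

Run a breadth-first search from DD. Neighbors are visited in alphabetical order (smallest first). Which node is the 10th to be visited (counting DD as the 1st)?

VC

Visit DD; enqueue GY, RI, ZL → queue [GY, RI, ZL]
Visit GY; enqueue CQ, XJ, YK → queue [RI, ZL, CQ, XJ, YK]
Visit RI; enqueue CX, HI, VC → queue [ZL, CQ, XJ, YK, CX, HI, VC]
Visit ZL; enqueue NT, VF → queue [CQ, XJ, YK, CX, HI, VC, NT, VF]
Visit CQ; enqueue IX → queue [XJ, YK, CX, HI, VC, NT, VF, IX]
Visit XJ; enqueue PH → queue [YK, CX, HI, VC, NT, VF, IX, PH]
Visit YK → queue [CX, HI, VC, NT, VF, IX, PH]
Visit CX; enqueue YX → queue [HI, VC, NT, VF, IX, PH, YX]
Visit HI → queue [VC, NT, VF, IX, PH, YX]
Visit VC → queue [NT, VF, IX, PH, YX]
Visit NT → queue [VF, IX, PH, YX]
Visit VF → queue [IX, PH, YX]
Visit IX → queue [PH, YX]
Visit PH → queue [YX]
Visit YX; enqueue KX, WM → queue [KX, WM]
Visit KX → queue [WM]
Visit WM → queue []

Visit order: DD, GY, RI, ZL, CQ, XJ, YK, CX, HI, VC, NT, VF, IX, PH, YX, KX, WM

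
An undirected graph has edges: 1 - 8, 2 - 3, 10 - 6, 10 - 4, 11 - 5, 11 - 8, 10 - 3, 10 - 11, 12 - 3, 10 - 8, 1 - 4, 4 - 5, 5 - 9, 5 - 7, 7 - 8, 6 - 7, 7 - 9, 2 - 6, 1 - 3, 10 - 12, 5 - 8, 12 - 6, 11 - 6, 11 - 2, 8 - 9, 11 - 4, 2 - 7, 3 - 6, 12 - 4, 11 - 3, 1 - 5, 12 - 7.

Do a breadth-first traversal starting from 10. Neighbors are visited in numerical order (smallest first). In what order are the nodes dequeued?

10 -> 3 -> 4 -> 6 -> 8 -> 11 -> 12 -> 1 -> 2 -> 5 -> 7 -> 9

Visit 10; enqueue 3, 4, 6, 8, 11, 12 → queue [3, 4, 6, 8, 11, 12]
Visit 3; enqueue 1, 2 → queue [4, 6, 8, 11, 12, 1, 2]
Visit 4; enqueue 5 → queue [6, 8, 11, 12, 1, 2, 5]
Visit 6; enqueue 7 → queue [8, 11, 12, 1, 2, 5, 7]
Visit 8; enqueue 9 → queue [11, 12, 1, 2, 5, 7, 9]
Visit 11 → queue [12, 1, 2, 5, 7, 9]
Visit 12 → queue [1, 2, 5, 7, 9]
Visit 1 → queue [2, 5, 7, 9]
Visit 2 → queue [5, 7, 9]
Visit 5 → queue [7, 9]
Visit 7 → queue [9]
Visit 9 → queue []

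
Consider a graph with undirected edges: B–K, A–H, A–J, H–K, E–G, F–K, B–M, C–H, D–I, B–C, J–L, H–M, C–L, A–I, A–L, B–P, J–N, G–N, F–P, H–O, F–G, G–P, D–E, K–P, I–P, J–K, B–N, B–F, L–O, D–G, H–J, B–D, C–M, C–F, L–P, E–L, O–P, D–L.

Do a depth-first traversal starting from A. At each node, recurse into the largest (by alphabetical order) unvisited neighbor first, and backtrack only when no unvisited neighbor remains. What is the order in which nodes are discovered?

Visit A
A → L
L → P
P → O
O → H
H → M
M → C
C → F
F → K
K → J
J → N
N → G
G → E
E → D
D → I
D → B

A -> L -> P -> O -> H -> M -> C -> F -> K -> J -> N -> G -> E -> D -> I -> B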